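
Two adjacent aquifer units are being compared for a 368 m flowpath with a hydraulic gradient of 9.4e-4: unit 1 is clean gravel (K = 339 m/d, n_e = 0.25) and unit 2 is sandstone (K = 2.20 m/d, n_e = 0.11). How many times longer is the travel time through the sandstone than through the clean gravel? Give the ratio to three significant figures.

67.8

Unit 1 (clean gravel): v = 339×9.4e-4/0.25 = 1.275 m/d, t = 368/1.275 = 288.7 d
Unit 2 (sandstone): v = 2.20×9.4e-4/0.11 = 0.01880 m/d, t = 368/0.01880 = 19570 d
t(sandstone) / t(clean gravel) = 19570/288.7 = 67.8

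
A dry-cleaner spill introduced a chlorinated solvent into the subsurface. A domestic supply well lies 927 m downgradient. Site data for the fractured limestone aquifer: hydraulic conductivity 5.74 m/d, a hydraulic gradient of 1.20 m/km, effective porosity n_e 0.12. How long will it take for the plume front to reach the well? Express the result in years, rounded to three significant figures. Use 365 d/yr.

Darcy flux q = K·i = 5.74 × 0.0012 = 0.006888 m/d
Seepage velocity v = q / n = 0.006888 / 0.12 = 0.05740 m/d
t = L / v = 927 / 0.05740 = 16150 d
   = 16150 / 365 = 44.2 yr

44.2 years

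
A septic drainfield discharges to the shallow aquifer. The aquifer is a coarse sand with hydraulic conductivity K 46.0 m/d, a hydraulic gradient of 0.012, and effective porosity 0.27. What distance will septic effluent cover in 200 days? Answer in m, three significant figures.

409 m

q = Ki = 46.0 × 0.012 = 0.5520 m/d
v_s = q/n_e = 0.5520/0.27 = 2.044 m/d
L = v × T = 2.044 × 200 = 408.9 m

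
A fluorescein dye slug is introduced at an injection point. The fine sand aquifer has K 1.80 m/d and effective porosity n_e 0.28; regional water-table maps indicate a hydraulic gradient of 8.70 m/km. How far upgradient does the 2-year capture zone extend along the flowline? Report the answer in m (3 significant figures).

Specific discharge q = 1.80 × 0.0087 = 0.01566 m/d
Seepage velocity v = q / n = 0.01566 / 0.28 = 0.05593 m/d
T = 2 yr × 365 = 730 d
L = v × T = 0.05593 × 730 = 40.83 m

40.8 m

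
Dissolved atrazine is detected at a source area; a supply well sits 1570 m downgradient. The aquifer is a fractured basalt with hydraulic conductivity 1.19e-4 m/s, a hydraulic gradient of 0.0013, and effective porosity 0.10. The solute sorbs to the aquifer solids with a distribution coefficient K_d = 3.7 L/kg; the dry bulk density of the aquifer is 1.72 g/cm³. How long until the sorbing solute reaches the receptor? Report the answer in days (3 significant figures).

K = 1.19e-4 m/s × 86400 s/d = 10.28 m/d
Darcy flux q = K·i = 10.28 × 0.0013 = 0.01337 m/d
v = Ki/n = 10.28·0.0013/0.10 = 0.1337 m/d
Retardation R = 1 + ρ_b·K_d/n = 1 + 1.72×3.7/0.10 = 64.64
Contaminant velocity v_c = v/R = 0.1337/64.64 = 0.002068 m/d
t = L/v_c = 1570/0.002068 = 759300 d

759000 days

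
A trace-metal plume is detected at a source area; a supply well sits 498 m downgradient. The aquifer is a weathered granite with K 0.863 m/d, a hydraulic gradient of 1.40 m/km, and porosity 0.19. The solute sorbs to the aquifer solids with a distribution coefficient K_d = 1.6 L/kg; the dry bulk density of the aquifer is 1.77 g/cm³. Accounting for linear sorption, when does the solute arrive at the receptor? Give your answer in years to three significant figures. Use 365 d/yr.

3410 years

Specific discharge q = 0.863 × 0.0014 = 0.001208 m/d
Seepage velocity v = q / n = 0.001208 / 0.19 = 0.006359 m/d
Retardation R = 1 + ρ_b·K_d/n = 1 + 1.77×1.6/0.19 = 15.91
Contaminant velocity v_c = v/R = 0.006359/15.91 = 3.998e-4 m/d
t = L/v_c = 498/3.998e-4 = 1.246e6 d
   = 1.246e6/365 = 3410 yr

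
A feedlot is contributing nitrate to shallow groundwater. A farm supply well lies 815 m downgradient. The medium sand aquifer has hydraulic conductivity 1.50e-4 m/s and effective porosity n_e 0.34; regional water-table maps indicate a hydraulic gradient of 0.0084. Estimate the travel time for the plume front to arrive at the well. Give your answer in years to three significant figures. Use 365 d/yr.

6.97 years

K = 1.50e-4 m/s × 86400 s/d = 12.96 m/d
Specific discharge q = 12.96 × 0.0084 = 0.1089 m/d
v_s = q/n_e = 0.1089/0.34 = 0.3202 m/d
t = L / v = 815 / 0.3202 = 2545 d
   = 2545 / 365 = 6.97 yr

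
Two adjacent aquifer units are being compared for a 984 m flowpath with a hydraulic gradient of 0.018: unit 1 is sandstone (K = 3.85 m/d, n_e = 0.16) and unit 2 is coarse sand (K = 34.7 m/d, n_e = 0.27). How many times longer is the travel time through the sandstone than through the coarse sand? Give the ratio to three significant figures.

5.34

Unit 1 (sandstone): v = 3.85×0.018/0.16 = 0.4331 m/d, t = 984/0.4331 = 2272 d
Unit 2 (coarse sand): v = 34.7×0.018/0.27 = 2.313 m/d, t = 984/2.313 = 425.4 d
t(sandstone) / t(coarse sand) = 2272/425.4 = 5.34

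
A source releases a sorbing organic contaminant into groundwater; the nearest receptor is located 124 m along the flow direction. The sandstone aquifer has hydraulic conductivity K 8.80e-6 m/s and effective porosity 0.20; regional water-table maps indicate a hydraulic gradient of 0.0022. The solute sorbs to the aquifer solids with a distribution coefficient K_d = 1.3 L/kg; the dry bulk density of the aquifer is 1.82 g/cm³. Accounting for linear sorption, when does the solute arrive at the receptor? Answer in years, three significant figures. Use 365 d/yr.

521 years

K = 8.80e-6 m/s × 86400 s/d = 0.7603 m/d
q = Ki = 0.7603 × 0.0022 = 0.001673 m/d
Average linear velocity = 0.001673 / 0.20 = 0.008364 m/d
Retardation R = 1 + ρ_b·K_d/n = 1 + 1.82×1.3/0.20 = 12.83
Contaminant velocity v_c = v/R = 0.008364/12.83 = 6.519e-4 m/d
t = L/v_c = 124/6.519e-4 = 190200 d
   = 190200/365 = 521 yr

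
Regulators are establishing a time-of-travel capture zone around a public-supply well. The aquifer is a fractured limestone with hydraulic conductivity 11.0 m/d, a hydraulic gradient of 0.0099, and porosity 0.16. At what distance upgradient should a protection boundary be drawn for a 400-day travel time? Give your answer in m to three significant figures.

Darcy flux q = K·i = 11.0 × 0.0099 = 0.1089 m/d
Average linear velocity = 0.1089 / 0.16 = 0.6806 m/d
L = v × T = 0.6806 × 400 = 272.3 m

272 m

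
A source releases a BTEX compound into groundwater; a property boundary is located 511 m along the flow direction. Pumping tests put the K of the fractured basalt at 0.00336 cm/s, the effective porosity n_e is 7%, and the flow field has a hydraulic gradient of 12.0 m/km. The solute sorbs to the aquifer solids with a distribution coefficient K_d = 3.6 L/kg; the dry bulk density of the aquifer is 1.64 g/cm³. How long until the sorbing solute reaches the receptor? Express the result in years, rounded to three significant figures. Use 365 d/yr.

K = 0.00336 cm/s × 864 = 2.903 m/d
Darcy flux q = K·i = 2.903 × 0.012 = 0.03484 m/d
v_s = q/n_e = 0.03484/0.07 = 0.4977 m/d
Retardation R = 1 + ρ_b·K_d/n = 1 + 1.64×3.6/0.07 = 85.34
Contaminant velocity v_c = v/R = 0.4977/85.34 = 0.005831 m/d
t = L/v_c = 511/0.005831 = 87630 d
   = 87630/365 = 240 yr

240 years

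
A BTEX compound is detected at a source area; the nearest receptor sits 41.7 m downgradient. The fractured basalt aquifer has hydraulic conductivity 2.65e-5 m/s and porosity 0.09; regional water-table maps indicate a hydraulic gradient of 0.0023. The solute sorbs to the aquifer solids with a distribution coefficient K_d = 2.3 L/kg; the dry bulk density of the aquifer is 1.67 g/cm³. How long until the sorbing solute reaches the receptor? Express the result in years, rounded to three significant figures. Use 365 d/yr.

K = 2.65e-5 m/s × 86400 s/d = 2.290 m/d
q = Ki = 2.290 × 0.0023 = 0.005266 m/d
v_s = q/n_e = 0.005266/0.09 = 0.05851 m/d
Retardation R = 1 + ρ_b·K_d/n = 1 + 1.67×2.3/0.09 = 43.68
Contaminant velocity v_c = v/R = 0.05851/43.68 = 0.001340 m/d
t = L/v_c = 41.7/0.001340 = 31130 d
   = 31130/365 = 85.3 yr

85.3 years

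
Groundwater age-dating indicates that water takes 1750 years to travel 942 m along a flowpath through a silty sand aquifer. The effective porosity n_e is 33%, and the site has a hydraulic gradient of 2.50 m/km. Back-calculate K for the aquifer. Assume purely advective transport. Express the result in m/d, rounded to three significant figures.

t = 1750 years = 638800 d
v = L / t = 942 / 638800 = 0.001475 m/d
K = v · n / i = 0.001475 × 0.33 / 0.0025 = 0.195 m/d

0.195 m/d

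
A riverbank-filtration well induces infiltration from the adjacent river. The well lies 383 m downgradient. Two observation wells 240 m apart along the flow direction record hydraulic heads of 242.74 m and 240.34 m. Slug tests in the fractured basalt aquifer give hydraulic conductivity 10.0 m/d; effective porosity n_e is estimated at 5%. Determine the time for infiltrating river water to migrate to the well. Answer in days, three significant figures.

Hydraulic gradient i = (242.74 − 240.34) / 240 = 2.40 / 240 = 0.01000
Darcy flux q = K·i = 10.0 × 0.01000 = 0.1000 m/d
Average linear velocity = 0.1000 / 0.05 = 2.000 m/d
t = L / v = 383 / 2.000 = 191.5 d

192 days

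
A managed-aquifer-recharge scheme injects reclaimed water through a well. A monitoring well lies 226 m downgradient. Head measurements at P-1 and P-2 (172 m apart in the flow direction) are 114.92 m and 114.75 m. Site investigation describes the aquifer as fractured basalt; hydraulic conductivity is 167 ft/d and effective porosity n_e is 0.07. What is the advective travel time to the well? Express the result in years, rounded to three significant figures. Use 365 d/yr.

Hydraulic gradient i = (114.92 − 114.75) / 172 = 0.17 / 172 = 9.884e-4
K = 167 ft/d × 0.3048 = 50.90 m/d
Darcy flux q = K·i = 50.90 × 9.884e-4 = 0.05031 m/d
Seepage velocity v = q / n = 0.05031 / 0.07 = 0.7187 m/d
t = L / v = 226 / 0.7187 = 314.5 d
   = 314.5 / 365 = 0.862 yr

0.862 years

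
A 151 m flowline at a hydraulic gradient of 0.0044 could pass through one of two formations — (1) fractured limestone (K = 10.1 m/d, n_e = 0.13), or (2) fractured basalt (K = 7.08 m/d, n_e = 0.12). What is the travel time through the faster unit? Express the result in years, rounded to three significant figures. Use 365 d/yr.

Unit 1 (fractured limestone): v = 10.1×0.0044/0.13 = 0.3418 m/d, t = 151/0.3418 = 441.7 d
Unit 2 (fractured basalt): v = 7.08×0.0044/0.12 = 0.2596 m/d, t = 151/0.2596 = 581.7 d
Faster: 441.7 d / 365 = 1.21 yr

1.21 years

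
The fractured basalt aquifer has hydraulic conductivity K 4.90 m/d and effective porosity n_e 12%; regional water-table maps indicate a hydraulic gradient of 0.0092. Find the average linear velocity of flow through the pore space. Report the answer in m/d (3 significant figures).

Specific discharge q = 4.90 × 0.0092 = 0.04508 m/d
Seepage velocity v = q / n = 0.04508 / 0.12 = 0.3757 m/d

0.376 m/d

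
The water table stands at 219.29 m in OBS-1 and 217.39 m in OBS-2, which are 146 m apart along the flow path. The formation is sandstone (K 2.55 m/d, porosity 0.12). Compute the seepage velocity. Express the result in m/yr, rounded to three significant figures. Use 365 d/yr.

Hydraulic gradient i = (219.29 − 217.39) / 146 = 1.90 / 146 = 0.01301
q = Ki = 2.55 × 0.01301 = 0.03318 m/d
Average linear velocity = 0.03318 / 0.12 = 0.2765 m/d
   = 0.2765 × 365 = 101 m/yr

101 m/yr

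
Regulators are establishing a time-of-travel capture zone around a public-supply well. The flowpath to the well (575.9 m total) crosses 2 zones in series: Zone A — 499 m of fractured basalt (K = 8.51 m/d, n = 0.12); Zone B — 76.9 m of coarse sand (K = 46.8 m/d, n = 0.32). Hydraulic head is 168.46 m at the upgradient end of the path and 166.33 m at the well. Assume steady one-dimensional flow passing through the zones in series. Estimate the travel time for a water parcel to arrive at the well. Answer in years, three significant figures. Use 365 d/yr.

Total head drop ΔH = 168.46 − 166.33 = 2.13 m
Steady 1-D flow in series ⇒ the Darcy flux q is identical in every zone and the zone head losses add (resistances L/K in series).
Σ(L/K) = 499/8.51 + 76.9/46.8 = 58.64 + 1.643 = 60.28 d
q = ΔH / Σ(L/K) = 2.13 / 60.28 = 0.03534 m/d (same in every zone)
Zone A: v = q/n = 0.03534/0.12 = 0.2945 m/d → t_A = 499/0.2945 = 1695 d
Zone B: v = q/n = 0.03534/0.32 = 0.1104 m/d → t_B = 76.9/0.1104 = 696.4 d
Total t = 1695 + 696.4 = 2391 d
   = 2391 / 365 = 6.55 yr

6.55 years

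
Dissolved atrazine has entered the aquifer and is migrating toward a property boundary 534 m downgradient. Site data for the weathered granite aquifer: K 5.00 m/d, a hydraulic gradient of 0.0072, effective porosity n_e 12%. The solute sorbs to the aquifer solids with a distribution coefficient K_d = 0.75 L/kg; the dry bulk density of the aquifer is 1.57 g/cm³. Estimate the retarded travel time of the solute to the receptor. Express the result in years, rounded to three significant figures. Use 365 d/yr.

52.7 years

Darcy flux q = K·i = 5.00 × 0.0072 = 0.03600 m/d
v_s = q/n_e = 0.03600/0.12 = 0.3000 m/d
Retardation R = 1 + ρ_b·K_d/n = 1 + 1.57×0.75/0.12 = 10.81
Contaminant velocity v_c = v/R = 0.3000/10.81 = 0.02775 m/d
t = L/v_c = 534/0.02775 = 19250 d
   = 19250/365 = 52.7 yr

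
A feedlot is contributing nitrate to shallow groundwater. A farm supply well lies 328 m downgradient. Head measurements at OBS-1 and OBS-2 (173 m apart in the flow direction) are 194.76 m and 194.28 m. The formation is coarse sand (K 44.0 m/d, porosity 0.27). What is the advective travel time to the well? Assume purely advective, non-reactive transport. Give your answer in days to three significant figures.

725 days

Hydraulic gradient i = (194.76 − 194.28) / 173 = 0.48 / 173 = 0.002775
q = Ki = 44.0 × 0.002775 = 0.1221 m/d
Seepage velocity v = q / n = 0.1221 / 0.27 = 0.4522 m/d
t = L / v = 328 / 0.4522 = 725.4 d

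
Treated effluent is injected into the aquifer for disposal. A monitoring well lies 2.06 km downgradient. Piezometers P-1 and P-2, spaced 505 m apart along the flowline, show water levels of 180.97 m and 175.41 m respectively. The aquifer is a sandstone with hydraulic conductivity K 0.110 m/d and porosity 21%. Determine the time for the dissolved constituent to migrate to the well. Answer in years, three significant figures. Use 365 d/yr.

979 years

Hydraulic gradient i = (180.97 − 175.41) / 505 = 5.56 / 505 = 0.01101
Specific discharge q = 0.110 × 0.01101 = 0.001211 m/d
Average linear velocity = 0.001211 / 0.21 = 0.005767 m/d
L = 2.06 km = 2060 m
t = L / v = 2060 / 0.005767 = 357200 d
   = 357200 / 365 = 979 yr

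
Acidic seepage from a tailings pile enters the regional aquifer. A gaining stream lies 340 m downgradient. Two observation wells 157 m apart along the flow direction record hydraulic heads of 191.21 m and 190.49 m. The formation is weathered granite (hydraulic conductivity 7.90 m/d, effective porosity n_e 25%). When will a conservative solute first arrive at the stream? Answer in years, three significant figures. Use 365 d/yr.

6.43 years

Hydraulic gradient i = (191.21 − 190.49) / 157 = 0.72 / 157 = 0.004586
q = Ki = 7.90 × 0.004586 = 0.03623 m/d
Seepage velocity v = q / n = 0.03623 / 0.25 = 0.1449 m/d
t = L / v = 340 / 0.1449 = 2346 d
   = 2346 / 365 = 6.43 yr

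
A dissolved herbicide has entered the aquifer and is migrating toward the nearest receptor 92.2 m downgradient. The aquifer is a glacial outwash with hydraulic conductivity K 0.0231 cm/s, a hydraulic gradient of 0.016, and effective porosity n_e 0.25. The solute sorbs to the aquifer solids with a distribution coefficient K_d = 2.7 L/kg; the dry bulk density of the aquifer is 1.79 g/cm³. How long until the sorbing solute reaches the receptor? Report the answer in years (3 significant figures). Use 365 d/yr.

4.02 years

K = 0.0231 cm/s × 864 = 19.96 m/d
Specific discharge q = 19.96 × 0.016 = 0.3193 m/d
Seepage velocity v = q / n = 0.3193 / 0.25 = 1.277 m/d
Retardation R = 1 + ρ_b·K_d/n = 1 + 1.79×2.7/0.25 = 20.33
Contaminant velocity v_c = v/R = 1.277/20.33 = 0.06282 m/d
t = L/v_c = 92.2/0.06282 = 1468 d
   = 1468/365 = 4.02 yr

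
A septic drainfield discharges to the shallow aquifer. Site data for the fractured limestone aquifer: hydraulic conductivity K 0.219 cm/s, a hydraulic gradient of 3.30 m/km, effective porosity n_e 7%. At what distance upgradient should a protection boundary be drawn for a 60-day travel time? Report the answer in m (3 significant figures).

K = 0.219 cm/s × 864 = 189.2 m/d
Darcy flux q = K·i = 189.2 × 0.0033 = 0.6244 m/d
Seepage velocity v = q / n = 0.6244 / 0.07 = 8.920 m/d
L = v × T = 8.920 × 60 = 535.2 m

535 m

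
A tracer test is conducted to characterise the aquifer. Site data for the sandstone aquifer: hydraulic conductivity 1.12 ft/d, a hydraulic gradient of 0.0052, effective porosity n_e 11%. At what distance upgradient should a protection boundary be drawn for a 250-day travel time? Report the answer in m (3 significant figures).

K = 1.12 ft/d × 0.3048 = 0.3414 m/d
q = Ki = 0.3414 × 0.0052 = 0.001775 m/d
v = Ki/n = 0.3414·0.0052/0.11 = 0.01614 m/d
L = v × T = 0.01614 × 250 = 4.034 m

4.03 m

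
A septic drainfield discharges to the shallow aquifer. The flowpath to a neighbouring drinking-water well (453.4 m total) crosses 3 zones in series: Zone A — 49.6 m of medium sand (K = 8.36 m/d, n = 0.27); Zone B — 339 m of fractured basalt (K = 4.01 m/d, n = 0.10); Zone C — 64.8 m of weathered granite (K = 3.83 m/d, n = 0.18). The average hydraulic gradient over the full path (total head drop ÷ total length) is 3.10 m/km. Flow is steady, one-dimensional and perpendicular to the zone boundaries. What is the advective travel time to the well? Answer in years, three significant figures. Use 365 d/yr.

Continuity: the same q passes through each zone, so ΔH = q·Σ(L_j/K_j) — the zones act as resistances in series.
Σ(L/K) = 49.6/8.36 + 339/4.01 + 64.8/3.83 = 5.933 + 84.54 + 16.92 = 107.4 d
K_eq = L_total / Σ(L/K) = 453.4 / 107.4 = 4.222 m/d
q = K_eq · i = 4.222 × 0.0031 = 0.01309 m/d (same in every zone)
Zone A: v = q/n = 0.01309/0.27 = 0.04847 m/d → t_A = 49.6/0.04847 = 1023 d
Zone B: v = q/n = 0.01309/0.10 = 0.1309 m/d → t_B = 339/0.1309 = 2590 d
Zone C: v = q/n = 0.01309/0.18 = 0.07271 m/d → t_C = 64.8/0.07271 = 891.2 d
Total t = 1023 + 2590 + 891.2 = 4505 d
   = 4505 / 365 = 12.3 yr

12.3 years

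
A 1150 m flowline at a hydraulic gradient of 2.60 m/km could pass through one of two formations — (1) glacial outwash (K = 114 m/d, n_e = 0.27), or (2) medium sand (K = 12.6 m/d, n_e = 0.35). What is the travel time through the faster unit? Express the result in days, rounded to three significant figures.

1050 days

Unit 1 (glacial outwash): v = 114×0.0026/0.27 = 1.098 m/d, t = 1150/1.098 = 1048 d
Unit 2 (medium sand): v = 12.6×0.0026/0.35 = 0.09360 m/d, t = 1150/0.09360 = 12290 d
Faster unit: t = 1050 d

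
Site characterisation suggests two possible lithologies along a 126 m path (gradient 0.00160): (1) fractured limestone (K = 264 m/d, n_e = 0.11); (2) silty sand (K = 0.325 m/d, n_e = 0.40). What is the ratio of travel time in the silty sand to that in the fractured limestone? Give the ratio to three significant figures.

Unit 1 (fractured limestone): v = 264×0.0016/0.11 = 3.840 m/d, t = 126/3.840 = 32.81 d
Unit 2 (silty sand): v = 0.325×0.0016/0.40 = 0.001300 m/d, t = 126/0.001300 = 96920 d
t(silty sand) / t(fractured limestone) = 96920/32.81 = 2950

2950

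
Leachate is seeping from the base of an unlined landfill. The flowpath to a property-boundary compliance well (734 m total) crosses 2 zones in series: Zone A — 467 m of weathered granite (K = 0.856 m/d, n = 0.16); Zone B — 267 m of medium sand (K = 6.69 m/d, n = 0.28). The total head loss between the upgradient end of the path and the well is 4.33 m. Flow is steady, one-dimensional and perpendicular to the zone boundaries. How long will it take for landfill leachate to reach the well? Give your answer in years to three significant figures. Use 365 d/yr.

Continuity: the same q passes through each zone, so ΔH = q·Σ(L_j/K_j) — the zones act as resistances in series.
Σ(L/K) = 467/0.856 + 267/6.69 = 545.6 + 39.91 = 585.5 d
q = ΔH / Σ(L/K) = 4.33 / 585.5 = 0.007396 m/d (same in every zone)
Zone A: v = q/n = 0.007396/0.16 = 0.04622 m/d → t_A = 467/0.04622 = 10100 d
Zone B: v = q/n = 0.007396/0.28 = 0.02641 m/d → t_B = 267/0.02641 = 10110 d
Total t = 10100 + 10110 = 20210 d
   = 20210 / 365 = 55.4 yr

55.4 years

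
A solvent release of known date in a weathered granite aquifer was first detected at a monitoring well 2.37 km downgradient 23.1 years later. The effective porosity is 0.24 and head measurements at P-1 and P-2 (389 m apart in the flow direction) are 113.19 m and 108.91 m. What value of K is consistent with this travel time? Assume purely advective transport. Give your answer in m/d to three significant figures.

Hydraulic gradient i = (113.19 − 108.91) / 389 = 4.28 / 389 = 0.01100
t = 23.1 years = 8432 d
L = 2.37 km = 2370 m
v = L / t = 2370 / 8432 = 0.2811 m/d
K = v · n / i = 0.2811 × 0.24 / 0.01100 = 6.13 m/d

6.13 m/d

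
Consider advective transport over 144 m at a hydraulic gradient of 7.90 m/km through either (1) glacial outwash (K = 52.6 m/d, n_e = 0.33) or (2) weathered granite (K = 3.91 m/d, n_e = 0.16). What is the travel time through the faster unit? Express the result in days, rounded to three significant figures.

Unit 1 (glacial outwash): v = 52.6×0.0079/0.33 = 1.259 m/d, t = 144/1.259 = 114.4 d
Unit 2 (weathered granite): v = 3.91×0.0079/0.16 = 0.1931 m/d, t = 144/0.1931 = 745.9 d
Faster unit: t = 114 d

114 days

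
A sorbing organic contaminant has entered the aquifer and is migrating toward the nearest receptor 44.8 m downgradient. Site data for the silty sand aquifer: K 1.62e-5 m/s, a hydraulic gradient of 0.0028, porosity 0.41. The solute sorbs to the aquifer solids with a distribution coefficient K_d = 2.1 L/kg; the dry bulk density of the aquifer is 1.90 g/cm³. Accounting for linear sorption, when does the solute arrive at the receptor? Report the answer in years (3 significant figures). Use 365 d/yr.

K = 1.62e-5 m/s × 86400 s/d = 1.400 m/d
Specific discharge q = 1.400 × 0.0028 = 0.003919 m/d
Average linear velocity = 0.003919 / 0.41 = 0.009559 m/d
Retardation R = 1 + ρ_b·K_d/n = 1 + 1.90×2.1/0.41 = 10.73
Contaminant velocity v_c = v/R = 0.009559/10.73 = 8.907e-4 m/d
t = L/v_c = 44.8/8.907e-4 = 50300 d
   = 50300/365 = 138 yr

138 years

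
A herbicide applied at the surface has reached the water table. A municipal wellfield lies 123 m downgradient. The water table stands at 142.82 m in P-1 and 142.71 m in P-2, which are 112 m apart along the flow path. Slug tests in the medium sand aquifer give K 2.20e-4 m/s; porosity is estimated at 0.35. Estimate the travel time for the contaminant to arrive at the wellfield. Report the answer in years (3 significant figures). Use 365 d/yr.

Hydraulic gradient i = (142.82 − 142.71) / 112 = 0.11 / 112 = 9.821e-4
K = 2.20e-4 m/s × 86400 s/d = 19.01 m/d
Specific discharge q = 19.01 × 9.821e-4 = 0.01867 m/d
v_s = q/n_e = 0.01867/0.35 = 0.05334 m/d
t = L / v = 123 / 0.05334 = 2306 d
   = 2306 / 365 = 6.32 yr

6.32 years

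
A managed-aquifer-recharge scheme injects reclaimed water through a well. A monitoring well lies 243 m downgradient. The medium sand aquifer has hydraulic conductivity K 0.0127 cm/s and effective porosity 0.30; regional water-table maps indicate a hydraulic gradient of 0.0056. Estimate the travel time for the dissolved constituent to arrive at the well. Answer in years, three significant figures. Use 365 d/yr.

3.25 years

K = 0.0127 cm/s × 864 = 10.97 m/d
Specific discharge q = 10.97 × 0.0056 = 0.06145 m/d
Average linear velocity = 0.06145 / 0.30 = 0.2048 m/d
t = L / v = 243 / 0.2048 = 1186 d
   = 1186 / 365 = 3.25 yr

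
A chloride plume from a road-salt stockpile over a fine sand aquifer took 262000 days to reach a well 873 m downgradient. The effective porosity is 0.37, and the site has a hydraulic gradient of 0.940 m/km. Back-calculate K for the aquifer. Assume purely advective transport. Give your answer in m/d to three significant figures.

1.31 m/d

v = L / t = 873 / 262000 = 0.003332 m/d
K = v · n / i = 0.003332 × 0.37 / 9.4e-4 = 1.31 m/d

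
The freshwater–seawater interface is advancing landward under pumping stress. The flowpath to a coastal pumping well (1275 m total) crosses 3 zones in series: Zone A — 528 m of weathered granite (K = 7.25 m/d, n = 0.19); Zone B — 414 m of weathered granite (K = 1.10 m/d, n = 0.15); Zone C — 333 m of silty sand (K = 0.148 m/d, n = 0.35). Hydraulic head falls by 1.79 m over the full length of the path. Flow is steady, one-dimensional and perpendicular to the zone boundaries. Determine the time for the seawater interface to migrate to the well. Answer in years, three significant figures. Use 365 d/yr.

1150 years

Steady 1-D flow in series ⇒ the Darcy flux q is identical in every zone and the zone head losses add (resistances L/K in series).
Σ(L/K) = 528/7.25 + 414/1.10 + 333/0.148 = 72.83 + 376.4 + 2250 = 2699 d
q = ΔH / Σ(L/K) = 1.79 / 2699 = 6.632e-4 m/d (same in every zone)
Zone A: v = q/n = 6.632e-4/0.19 = 0.003490 m/d → t_A = 528/0.003490 = 151300 d
Zone B: v = q/n = 6.632e-4/0.15 = 0.004421 m/d → t_B = 414/0.004421 = 93640 d
Zone C: v = q/n = 6.632e-4/0.35 = 0.001895 m/d → t_C = 333/0.001895 = 175700 d
Total t = 151300 + 93640 + 175700 = 420700 d
   = 420700 / 365 = 1150 yr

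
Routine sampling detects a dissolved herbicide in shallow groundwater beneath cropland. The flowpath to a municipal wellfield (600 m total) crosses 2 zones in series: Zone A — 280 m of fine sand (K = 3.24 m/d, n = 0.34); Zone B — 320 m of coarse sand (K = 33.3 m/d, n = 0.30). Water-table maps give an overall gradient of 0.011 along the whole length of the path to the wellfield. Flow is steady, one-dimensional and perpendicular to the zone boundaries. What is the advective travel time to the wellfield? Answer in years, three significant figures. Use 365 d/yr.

Continuity: the same q passes through each zone, so ΔH = q·Σ(L_j/K_j) — the zones act as resistances in series.
Σ(L/K) = 280/3.24 + 320/33.3 = 86.42 + 9.610 = 96.03 d
K_eq = L_total / Σ(L/K) = 600 / 96.03 = 6.248 m/d
q = K_eq · i = 6.248 × 0.011 = 0.06873 m/d (same in every zone)
Zone A: v = q/n = 0.06873/0.34 = 0.2021 m/d → t_A = 280/0.2021 = 1385 d
Zone B: v = q/n = 0.06873/0.30 = 0.2291 m/d → t_B = 320/0.2291 = 1397 d
Total t = 1385 + 1397 = 2782 d
   = 2782 / 365 = 7.62 yr

7.62 years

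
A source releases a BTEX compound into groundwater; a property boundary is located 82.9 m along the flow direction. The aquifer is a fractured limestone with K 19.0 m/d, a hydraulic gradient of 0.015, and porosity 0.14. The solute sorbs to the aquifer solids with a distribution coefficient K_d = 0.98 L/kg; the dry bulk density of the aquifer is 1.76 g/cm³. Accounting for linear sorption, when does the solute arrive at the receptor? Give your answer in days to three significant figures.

Specific discharge q = 19.0 × 0.015 = 0.2850 m/d
v_s = q/n_e = 0.2850/0.14 = 2.036 m/d
Retardation R = 1 + ρ_b·K_d/n = 1 + 1.76×0.98/0.14 = 13.32
Contaminant velocity v_c = v/R = 2.036/13.32 = 0.1528 m/d
t = L/v_c = 82.9/0.1528 = 542.4 d

542 days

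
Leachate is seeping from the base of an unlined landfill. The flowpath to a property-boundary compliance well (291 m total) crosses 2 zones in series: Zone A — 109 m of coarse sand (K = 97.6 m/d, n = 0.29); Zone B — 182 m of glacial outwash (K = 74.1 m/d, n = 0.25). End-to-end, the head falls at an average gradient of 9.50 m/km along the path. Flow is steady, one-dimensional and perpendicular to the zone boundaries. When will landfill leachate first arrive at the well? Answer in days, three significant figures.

For zones in series the flux q is common to all zones; the equivalent conductivity is the harmonic (thickness-weighted) mean, K_eq = L_total / Σ(L_j/K_j).
Σ(L/K) = 109/97.6 + 182/74.1 = 1.117 + 2.456 = 3.573 d
K_eq = L_total / Σ(L/K) = 291 / 3.573 = 81.45 m/d
q = K_eq · i = 81.45 × 0.0095 = 0.7737 m/d (same in every zone)
Zone A: v = q/n = 0.7737/0.29 = 2.668 m/d → t_A = 109/2.668 = 40.85 d
Zone B: v = q/n = 0.7737/0.25 = 3.095 m/d → t_B = 182/3.095 = 58.81 d
Total t = 40.85 + 58.81 = 99.66 d

99.7 days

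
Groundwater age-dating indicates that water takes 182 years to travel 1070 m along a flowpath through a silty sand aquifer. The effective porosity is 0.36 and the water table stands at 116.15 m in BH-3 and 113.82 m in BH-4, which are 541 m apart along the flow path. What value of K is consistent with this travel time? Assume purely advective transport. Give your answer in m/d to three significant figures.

Hydraulic gradient i = (116.15 − 113.82) / 541 = 2.33 / 541 = 0.004307
t = 182 years = 66430 d
v = L / t = 1070 / 66430 = 0.01611 m/d
K = v · n / i = 0.01611 × 0.36 / 0.004307 = 1.35 m/d

1.35 m/d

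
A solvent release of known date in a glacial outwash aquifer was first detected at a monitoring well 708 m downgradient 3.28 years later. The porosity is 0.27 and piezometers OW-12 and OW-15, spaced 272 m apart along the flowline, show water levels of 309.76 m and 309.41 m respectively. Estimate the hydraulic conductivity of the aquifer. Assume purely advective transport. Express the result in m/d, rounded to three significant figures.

124 m/d

Hydraulic gradient i = (309.76 − 309.41) / 272 = 0.35 / 272 = 0.001287
t = 3.28 years = 1197 d
v = L / t = 708 / 1197 = 0.5914 m/d
K = v · n / i = 0.5914 × 0.27 / 0.001287 = 124 m/d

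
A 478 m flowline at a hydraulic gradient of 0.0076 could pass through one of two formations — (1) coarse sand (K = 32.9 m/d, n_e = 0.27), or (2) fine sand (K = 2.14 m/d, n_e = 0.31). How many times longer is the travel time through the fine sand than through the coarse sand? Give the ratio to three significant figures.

17.7

Unit 1 (coarse sand): v = 32.9×0.0076/0.27 = 0.9261 m/d, t = 478/0.9261 = 516.2 d
Unit 2 (fine sand): v = 2.14×0.0076/0.31 = 0.05246 m/d, t = 478/0.05246 = 9111 d
t(fine sand) / t(coarse sand) = 9111/516.2 = 17.7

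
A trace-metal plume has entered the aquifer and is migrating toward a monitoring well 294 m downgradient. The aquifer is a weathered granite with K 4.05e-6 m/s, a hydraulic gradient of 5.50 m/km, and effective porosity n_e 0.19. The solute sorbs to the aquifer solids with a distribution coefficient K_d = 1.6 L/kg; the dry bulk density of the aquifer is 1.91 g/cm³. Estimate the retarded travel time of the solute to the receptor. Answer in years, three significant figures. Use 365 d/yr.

K = 4.05e-6 m/s × 86400 s/d = 0.3499 m/d
q = Ki = 0.3499 × 0.0055 = 0.001925 m/d
Average linear velocity = 0.001925 / 0.19 = 0.01013 m/d
Retardation R = 1 + ρ_b·K_d/n = 1 + 1.91×1.6/0.19 = 17.08
Contaminant velocity v_c = v/R = 0.01013/17.08 = 5.929e-4 m/d
t = L/v_c = 294/5.929e-4 = 495900 d
   = 495900/365 = 1360 yr

1360 years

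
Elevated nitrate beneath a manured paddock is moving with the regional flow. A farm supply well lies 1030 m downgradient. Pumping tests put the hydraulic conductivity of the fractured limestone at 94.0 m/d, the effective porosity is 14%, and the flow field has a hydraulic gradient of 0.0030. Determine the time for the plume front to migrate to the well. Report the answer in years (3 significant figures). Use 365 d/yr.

Darcy flux q = K·i = 94.0 × 0.0030 = 0.2820 m/d
v_s = q/n_e = 0.2820/0.14 = 2.014 m/d
t = L / v = 1030 / 2.014 = 511.3 d
   = 511.3 / 365 = 1.40 yr

1.40 years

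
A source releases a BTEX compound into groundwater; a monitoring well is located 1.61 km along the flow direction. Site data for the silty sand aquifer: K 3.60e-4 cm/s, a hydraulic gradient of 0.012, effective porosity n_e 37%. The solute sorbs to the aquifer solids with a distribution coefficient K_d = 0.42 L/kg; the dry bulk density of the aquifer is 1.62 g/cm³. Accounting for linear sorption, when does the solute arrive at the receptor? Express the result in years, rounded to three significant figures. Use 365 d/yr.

1240 years

K = 3.60e-4 cm/s × 864 = 0.3110 m/d
Darcy flux q = K·i = 0.3110 × 0.012 = 0.003732 m/d
v = Ki/n = 0.3110·0.012/0.37 = 0.01009 m/d
Retardation R = 1 + ρ_b·K_d/n = 1 + 1.62×0.42/0.37 = 2.839
Contaminant velocity v_c = v/R = 0.01009/2.839 = 0.003553 m/d
L = 1.61 km = 1610 m
t = L/v_c = 1610/0.003553 = 453100 d
   = 453100/365 = 1240 yr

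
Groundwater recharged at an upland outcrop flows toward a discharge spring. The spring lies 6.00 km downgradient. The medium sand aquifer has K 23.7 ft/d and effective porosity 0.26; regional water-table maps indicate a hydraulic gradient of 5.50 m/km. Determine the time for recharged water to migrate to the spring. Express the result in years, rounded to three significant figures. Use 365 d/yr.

108 years

K = 23.7 ft/d × 0.3048 = 7.224 m/d
q = Ki = 7.224 × 0.0055 = 0.03973 m/d
v = Ki/n = 7.224·0.0055/0.26 = 0.1528 m/d
L = 6.00 km = 6000 m
t = L / v = 6000 / 0.1528 = 39260 d
   = 39260 / 365 = 108 yr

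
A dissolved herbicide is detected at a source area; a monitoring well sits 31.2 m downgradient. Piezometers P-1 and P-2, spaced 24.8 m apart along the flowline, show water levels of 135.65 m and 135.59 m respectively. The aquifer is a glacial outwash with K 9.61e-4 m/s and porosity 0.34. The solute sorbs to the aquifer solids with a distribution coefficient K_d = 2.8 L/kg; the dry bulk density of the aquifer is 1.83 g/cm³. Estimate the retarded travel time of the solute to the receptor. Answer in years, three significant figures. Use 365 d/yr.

Hydraulic gradient i = (135.65 − 135.59) / 24.8 = 0.06 / 24.8 = 0.002419
K = 9.61e-4 m/s × 86400 s/d = 83.03 m/d
q = Ki = 83.03 × 0.002419 = 0.2009 m/d
Seepage velocity v = q / n = 0.2009 / 0.34 = 0.5908 m/d
Retardation R = 1 + ρ_b·K_d/n = 1 + 1.83×2.8/0.34 = 16.07
Contaminant velocity v_c = v/R = 0.5908/16.07 = 0.03676 m/d
t = L/v_c = 31.2/0.03676 = 848.6 d
   = 848.6/365 = 2.33 yr

2.33 years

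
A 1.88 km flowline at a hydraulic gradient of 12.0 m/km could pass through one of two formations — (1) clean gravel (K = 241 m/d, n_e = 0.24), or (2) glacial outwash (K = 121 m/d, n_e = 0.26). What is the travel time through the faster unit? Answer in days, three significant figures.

156 days

Unit 1 (clean gravel): v = 241×0.012/0.24 = 12.05 m/d, t = 1880/12.05 = 156.0 d
Unit 2 (glacial outwash): v = 121×0.012/0.26 = 5.585 m/d, t = 1880/5.585 = 336.6 d
Faster unit: t = 156 d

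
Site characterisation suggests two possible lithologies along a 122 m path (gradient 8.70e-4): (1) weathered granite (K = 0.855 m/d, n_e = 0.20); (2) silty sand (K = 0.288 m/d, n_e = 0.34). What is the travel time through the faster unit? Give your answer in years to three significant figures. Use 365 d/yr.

Unit 1 (weathered granite): v = 0.855×8.7e-4/0.20 = 0.003719 m/d, t = 122/0.003719 = 32800 d
Unit 2 (silty sand): v = 0.288×8.7e-4/0.34 = 7.369e-4 m/d, t = 122/7.369e-4 = 165500 d
Faster: 32800 d / 365 = 89.9 yr

89.9 years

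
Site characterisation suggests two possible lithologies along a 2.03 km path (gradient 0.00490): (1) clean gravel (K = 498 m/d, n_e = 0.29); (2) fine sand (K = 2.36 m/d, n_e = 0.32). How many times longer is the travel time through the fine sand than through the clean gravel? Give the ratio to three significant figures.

Unit 1 (clean gravel): v = 498×0.0049/0.29 = 8.414 m/d, t = 2030/8.414 = 241.3 d
Unit 2 (fine sand): v = 2.36×0.0049/0.32 = 0.03614 m/d, t = 2030/0.03614 = 56170 d
t(fine sand) / t(clean gravel) = 56170/241.3 = 233

233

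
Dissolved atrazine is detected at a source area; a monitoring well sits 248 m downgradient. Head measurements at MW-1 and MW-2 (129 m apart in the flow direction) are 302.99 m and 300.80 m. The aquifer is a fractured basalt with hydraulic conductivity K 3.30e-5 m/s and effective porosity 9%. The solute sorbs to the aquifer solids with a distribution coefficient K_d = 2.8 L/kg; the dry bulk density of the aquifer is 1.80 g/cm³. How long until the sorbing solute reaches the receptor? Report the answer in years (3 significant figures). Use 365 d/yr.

72.0 years

Hydraulic gradient i = (302.99 − 300.80) / 129 = 2.19 / 129 = 0.01698
K = 3.30e-5 m/s × 86400 s/d = 2.851 m/d
Darcy flux q = K·i = 2.851 × 0.01698 = 0.04840 m/d
Seepage velocity v = q / n = 0.04840 / 0.09 = 0.5378 m/d
Retardation R = 1 + ρ_b·K_d/n = 1 + 1.80×2.8/0.09 = 57.00
Contaminant velocity v_c = v/R = 0.5378/57.00 = 0.009435 m/d
t = L/v_c = 248/0.009435 = 26280 d
   = 26280/365 = 72.0 yr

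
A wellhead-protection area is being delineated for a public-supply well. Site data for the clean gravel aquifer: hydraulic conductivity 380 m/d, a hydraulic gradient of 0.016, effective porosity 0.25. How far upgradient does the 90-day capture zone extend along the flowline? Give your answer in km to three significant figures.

2.19 km

q = Ki = 380 × 0.016 = 6.080 m/d
v = Ki/n = 380·0.016/0.25 = 24.32 m/d
L = v × T = 24.32 × 90 = 2189 m
   = 2.19 km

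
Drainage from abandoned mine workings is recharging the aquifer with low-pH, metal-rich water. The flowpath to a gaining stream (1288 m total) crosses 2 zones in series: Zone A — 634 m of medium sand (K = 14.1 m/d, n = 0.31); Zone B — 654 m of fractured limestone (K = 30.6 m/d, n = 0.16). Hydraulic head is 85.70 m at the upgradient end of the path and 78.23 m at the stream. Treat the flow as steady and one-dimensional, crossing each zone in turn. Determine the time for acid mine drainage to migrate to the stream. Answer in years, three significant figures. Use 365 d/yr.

Total head drop ΔH = 85.70 − 78.23 = 7.47 m
Continuity: the same q passes through each zone, so ΔH = q·Σ(L_j/K_j) — the zones act as resistances in series.
Σ(L/K) = 634/14.1 + 654/30.6 = 44.96 + 21.37 = 66.34 d
q = ΔH / Σ(L/K) = 7.47 / 66.34 = 0.1126 m/d (same in every zone)
Zone A: v = q/n = 0.1126/0.31 = 0.3632 m/d → t_A = 634/0.3632 = 1745 d
Zone B: v = q/n = 0.1126/0.16 = 0.7038 m/d → t_B = 654/0.7038 = 929.3 d
Total t = 1745 + 929.3 = 2675 d
   = 2675 / 365 = 7.33 yr

7.33 years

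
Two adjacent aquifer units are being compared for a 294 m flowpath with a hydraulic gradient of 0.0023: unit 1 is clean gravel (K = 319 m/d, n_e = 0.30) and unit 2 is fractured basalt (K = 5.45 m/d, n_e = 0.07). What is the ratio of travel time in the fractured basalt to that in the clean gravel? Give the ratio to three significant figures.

Unit 1 (clean gravel): v = 319×0.0023/0.30 = 2.446 m/d, t = 294/2.446 = 120.2 d
Unit 2 (fractured basalt): v = 5.45×0.0023/0.07 = 0.1791 m/d, t = 294/0.1791 = 1642 d
t(fractured basalt) / t(clean gravel) = 1642/120.2 = 13.7

13.7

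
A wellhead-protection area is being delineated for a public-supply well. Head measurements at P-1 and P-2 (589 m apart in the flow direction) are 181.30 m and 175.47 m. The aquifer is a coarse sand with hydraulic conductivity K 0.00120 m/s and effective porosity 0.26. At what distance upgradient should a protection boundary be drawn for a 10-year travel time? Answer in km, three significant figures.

14.4 km

Hydraulic gradient i = (181.30 − 175.47) / 589 = 5.83 / 589 = 0.009898
K = 0.00120 m/s × 86400 s/d = 103.7 m/d
q = Ki = 103.7 × 0.009898 = 1.026 m/d
v_s = q/n_e = 1.026/0.26 = 3.947 m/d
T = 10 yr × 365 = 3650 d
L = v × T = 3.947 × 3650 = 14410 m
   = 14.4 km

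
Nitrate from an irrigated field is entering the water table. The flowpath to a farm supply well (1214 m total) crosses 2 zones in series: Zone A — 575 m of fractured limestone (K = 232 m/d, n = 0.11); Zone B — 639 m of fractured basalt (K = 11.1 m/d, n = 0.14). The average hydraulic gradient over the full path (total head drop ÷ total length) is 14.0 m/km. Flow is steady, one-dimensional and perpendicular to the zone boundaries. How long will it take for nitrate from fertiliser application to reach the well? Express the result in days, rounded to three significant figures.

540 days

Steady 1-D flow in series ⇒ the Darcy flux q is identical in every zone and the zone head losses add (resistances L/K in series).
Σ(L/K) = 575/232 + 639/11.1 = 2.478 + 57.57 = 60.05 d
K_eq = L_total / Σ(L/K) = 1214 / 60.05 = 20.22 m/d
q = K_eq · i = 20.22 × 0.014 = 0.2830 m/d (same in every zone)
Zone A: v = q/n = 0.2830/0.11 = 2.573 m/d → t_A = 575/2.573 = 223.5 d
Zone B: v = q/n = 0.2830/0.14 = 2.022 m/d → t_B = 639/2.022 = 316.1 d
Total t = 223.5 + 316.1 = 539.5 d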